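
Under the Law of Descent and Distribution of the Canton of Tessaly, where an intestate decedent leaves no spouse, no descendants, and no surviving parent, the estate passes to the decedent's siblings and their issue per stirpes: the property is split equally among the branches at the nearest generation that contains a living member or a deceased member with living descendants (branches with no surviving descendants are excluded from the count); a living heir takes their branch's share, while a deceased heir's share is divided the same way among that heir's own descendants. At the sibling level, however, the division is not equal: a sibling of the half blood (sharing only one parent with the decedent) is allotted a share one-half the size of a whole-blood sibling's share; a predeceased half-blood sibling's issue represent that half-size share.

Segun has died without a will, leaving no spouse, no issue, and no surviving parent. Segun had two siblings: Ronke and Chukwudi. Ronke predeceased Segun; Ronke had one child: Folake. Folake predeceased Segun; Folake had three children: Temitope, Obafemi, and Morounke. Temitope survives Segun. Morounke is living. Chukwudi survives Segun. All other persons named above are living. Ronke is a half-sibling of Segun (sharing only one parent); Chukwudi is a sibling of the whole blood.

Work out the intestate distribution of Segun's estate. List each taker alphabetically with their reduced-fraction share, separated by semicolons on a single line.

No spouse, descendants, or parent survives, so the estate passes to Segun's siblings per stirpes.
Half-blood siblings count for one-half the weight of whole-blood siblings at the initial division.
Dividing 1 in proportion to weights (total weight 3/2): Ronke (weight 1/2) → 1/3; Chukwudi (weight 1) → 2/3.
Ronke predeceased; the 1/3 allotted to Ronke's branch passes to Ronke's issue by representation.
Folake's line is the sole branch at this level, so the full 1/3 passes to Folake's issue by representation.
The 1/3 is divided into 3 equal shares of 1/9 among Temitope, Obafemi, Morounke.
Temitope is living and takes 1/9.
Obafemi is living and takes 1/9.
Morounke is living and takes 1/9.
Chukwudi is living and takes 2/3.

Chukwudi 2/3; Morounke 1/9; Obafemi 1/9; Temitope 1/9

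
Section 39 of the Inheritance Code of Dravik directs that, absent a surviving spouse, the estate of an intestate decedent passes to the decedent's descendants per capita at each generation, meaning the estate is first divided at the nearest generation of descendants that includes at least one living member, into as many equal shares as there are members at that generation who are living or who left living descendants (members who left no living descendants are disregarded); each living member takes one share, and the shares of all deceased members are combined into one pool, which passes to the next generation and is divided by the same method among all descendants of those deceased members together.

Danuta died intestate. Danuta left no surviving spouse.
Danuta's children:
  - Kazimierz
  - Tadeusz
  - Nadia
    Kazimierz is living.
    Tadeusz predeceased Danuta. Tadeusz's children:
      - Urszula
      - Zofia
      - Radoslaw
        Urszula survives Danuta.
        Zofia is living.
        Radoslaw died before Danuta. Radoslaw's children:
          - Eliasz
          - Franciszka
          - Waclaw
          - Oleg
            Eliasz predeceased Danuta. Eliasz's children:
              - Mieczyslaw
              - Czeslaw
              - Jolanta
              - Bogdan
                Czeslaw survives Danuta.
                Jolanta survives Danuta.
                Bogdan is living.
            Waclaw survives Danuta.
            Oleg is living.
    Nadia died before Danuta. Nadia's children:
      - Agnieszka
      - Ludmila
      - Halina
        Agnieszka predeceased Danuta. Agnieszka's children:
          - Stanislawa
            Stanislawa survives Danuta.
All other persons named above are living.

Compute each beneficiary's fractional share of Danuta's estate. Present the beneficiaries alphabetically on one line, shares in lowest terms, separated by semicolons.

Bogdan 1/90; Czeslaw 1/90; Franciszka 2/45; Halina 1/9; Jolanta 1/90; Kazimierz 1/3; Ludmila 1/9; Mieczyslaw 1/90; Oleg 2/45; Stanislawa 2/45; Urszula 1/9; Waclaw 2/45; Zofia 1/9

There is no surviving spouse, so the entire estate passes to Danuta's descendants per capita at each generation.
At generation 1 (Kazimierz, Tadeusz, Nadia) there are 3 shares of (1)/3 = 1/3 each.
Living: Kazimierz — each takes 1/3.
Deceased: Tadeusz and Nadia. Their combined 2/3 is pooled and carried to generation 2.
At generation 2 (Urszula, Zofia, Radoslaw, Agnieszka, Ludmila, Halina) there are 6 shares of (2/3)/6 = 1/9 each.
Living: Urszula, Zofia, Ludmila, and Halina — each takes 1/9.
Deceased: Radoslaw and Agnieszka. Their combined 2/9 is pooled and carried to generation 3.
At generation 3 (Eliasz, Franciszka, Waclaw, Oleg, Stanislawa) there are 5 shares of (2/9)/5 = 2/45 each.
Living: Franciszka, Waclaw, Oleg, and Stanislawa — each takes 2/45.
Deceased: Eliasz. That 2/45 share is carried to generation 4.
At generation 4 (Mieczyslaw, Czeslaw, Jolanta, Bogdan) there are 4 shares of (2/45)/4 = 1/90 each.
Living: Mieczyslaw, Czeslaw, Jolanta, and Bogdan — each takes 1/90.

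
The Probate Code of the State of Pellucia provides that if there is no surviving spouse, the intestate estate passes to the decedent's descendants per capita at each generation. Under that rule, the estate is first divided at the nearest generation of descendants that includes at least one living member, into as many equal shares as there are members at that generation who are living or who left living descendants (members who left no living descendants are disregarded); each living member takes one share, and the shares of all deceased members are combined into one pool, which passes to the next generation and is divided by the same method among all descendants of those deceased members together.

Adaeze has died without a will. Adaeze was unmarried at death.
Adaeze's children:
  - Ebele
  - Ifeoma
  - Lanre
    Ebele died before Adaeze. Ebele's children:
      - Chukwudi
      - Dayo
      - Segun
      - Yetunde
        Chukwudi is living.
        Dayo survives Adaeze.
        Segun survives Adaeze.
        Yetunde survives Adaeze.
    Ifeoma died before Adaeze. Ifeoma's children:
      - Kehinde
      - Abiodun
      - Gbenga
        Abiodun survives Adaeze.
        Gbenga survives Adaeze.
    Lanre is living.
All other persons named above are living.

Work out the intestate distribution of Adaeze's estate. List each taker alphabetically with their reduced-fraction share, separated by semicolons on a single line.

There is no surviving spouse, so the entire estate passes to Adaeze's descendants per capita at each generation.
At generation 1 (Ebele, Ifeoma, Lanre) there are 3 shares of (1)/3 = 1/3 each.
Living: Lanre — each takes 1/3.
Deceased: Ebele and Ifeoma. Their combined 2/3 is pooled and carried to generation 2.
At generation 2 (Chukwudi, Dayo, Segun, Yetunde, Kehinde, Abiodun, Gbenga) there are 7 shares of (2/3)/7 = 2/21 each.
Living: Chukwudi, Dayo, Segun, Yetunde, Kehinde, Abiodun, and Gbenga — each takes 2/21.

Abiodun 2/21; Chukwudi 2/21; Dayo 2/21; Gbenga 2/21; Kehinde 2/21; Lanre 1/3; Segun 2/21; Yetunde 2/21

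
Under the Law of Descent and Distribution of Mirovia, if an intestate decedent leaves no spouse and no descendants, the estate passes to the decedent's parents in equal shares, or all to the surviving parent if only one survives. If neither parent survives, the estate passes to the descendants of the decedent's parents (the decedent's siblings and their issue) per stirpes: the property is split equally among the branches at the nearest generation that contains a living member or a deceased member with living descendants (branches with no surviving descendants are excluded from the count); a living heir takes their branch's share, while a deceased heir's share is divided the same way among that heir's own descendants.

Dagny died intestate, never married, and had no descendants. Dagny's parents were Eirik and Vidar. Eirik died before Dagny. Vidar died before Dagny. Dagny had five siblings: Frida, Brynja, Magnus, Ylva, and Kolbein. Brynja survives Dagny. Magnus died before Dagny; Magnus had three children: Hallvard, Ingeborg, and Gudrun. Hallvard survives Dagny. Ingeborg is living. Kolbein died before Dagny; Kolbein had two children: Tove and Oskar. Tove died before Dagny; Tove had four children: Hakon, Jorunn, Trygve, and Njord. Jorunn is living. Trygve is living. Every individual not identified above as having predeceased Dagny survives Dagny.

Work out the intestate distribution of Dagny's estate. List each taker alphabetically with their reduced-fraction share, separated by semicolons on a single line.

Brynja 1/5; Frida 1/5; Gudrun 1/15; Hakon 1/40; Hallvard 1/15; Ingeborg 1/15; Jorunn 1/40; Njord 1/40; Oskar 1/10; Trygve 1/40; Ylva 1/5

Neither parent survives and there are no descendants, so the estate passes to Dagny's siblings and their issue per stirpes.
The estate is divided into 5 equal shares of 1/5 among Frida, Brynja, Magnus, Ylva, Kolbein.
Frida is living and takes 1/5.
Brynja is living and takes 1/5.
Magnus predeceased; the 1/5 allotted to Magnus's branch passes to Magnus's issue by representation.
The 1/5 is divided into 3 equal shares of 1/15 among Hallvard, Ingeborg, Gudrun.
Hallvard is living and takes 1/15.
Ingeborg is living and takes 1/15.
Gudrun is living and takes 1/15.
Ylva is living and takes 1/5.
Kolbein predeceased; the 1/5 allotted to Kolbein's branch passes to Kolbein's issue by representation.
The 1/5 is divided into 2 equal shares of 1/10 among Tove, Oskar.
Tove predeceased; the 1/10 allotted to Tove's branch passes to Tove's issue by representation.
The 1/10 is divided into 4 equal shares of 1/40 among Hakon, Jorunn, Trygve, Njord.
Hakon is living and takes 1/40.
Jorunn is living and takes 1/40.
Trygve is living and takes 1/40.
Njord is living and takes 1/40.
Oskar is living and takes 1/10.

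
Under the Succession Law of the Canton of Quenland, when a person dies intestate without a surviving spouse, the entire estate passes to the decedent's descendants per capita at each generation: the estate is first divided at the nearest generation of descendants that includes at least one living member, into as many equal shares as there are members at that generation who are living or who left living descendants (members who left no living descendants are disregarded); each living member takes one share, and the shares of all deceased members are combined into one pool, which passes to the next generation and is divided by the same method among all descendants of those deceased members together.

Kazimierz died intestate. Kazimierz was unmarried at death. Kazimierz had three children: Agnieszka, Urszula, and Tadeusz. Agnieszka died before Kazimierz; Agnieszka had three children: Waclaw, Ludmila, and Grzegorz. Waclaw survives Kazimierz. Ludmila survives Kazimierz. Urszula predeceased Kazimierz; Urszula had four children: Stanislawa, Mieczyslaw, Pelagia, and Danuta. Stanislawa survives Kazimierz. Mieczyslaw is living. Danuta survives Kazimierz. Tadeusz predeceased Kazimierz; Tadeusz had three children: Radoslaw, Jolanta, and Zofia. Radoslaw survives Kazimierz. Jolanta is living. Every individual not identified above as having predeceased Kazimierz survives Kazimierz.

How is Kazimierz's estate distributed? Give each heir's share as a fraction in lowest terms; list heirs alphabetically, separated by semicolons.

There is no surviving spouse, so the entire estate passes to Kazimierz's descendants per capita at each generation.
No one at generation 1 (Agnieszka, Urszula, Tadeusz) is living; moving to the next generation.
At generation 2 (Waclaw, Ludmila, Grzegorz, Stanislawa, Mieczyslaw, Pelagia, Danuta, Radoslaw, Jolanta, Zofia) there are 10 shares of (1)/10 = 1/10 each.
Living: Waclaw, Ludmila, Grzegorz, Stanislawa, Mieczyslaw, Pelagia, Danuta, Radoslaw, Jolanta, and Zofia — each takes 1/10.

Danuta 1/10; Grzegorz 1/10; Jolanta 1/10; Ludmila 1/10; Mieczyslaw 1/10; Pelagia 1/10; Radoslaw 1/10; Stanislawa 1/10; Waclaw 1/10; Zofia 1/10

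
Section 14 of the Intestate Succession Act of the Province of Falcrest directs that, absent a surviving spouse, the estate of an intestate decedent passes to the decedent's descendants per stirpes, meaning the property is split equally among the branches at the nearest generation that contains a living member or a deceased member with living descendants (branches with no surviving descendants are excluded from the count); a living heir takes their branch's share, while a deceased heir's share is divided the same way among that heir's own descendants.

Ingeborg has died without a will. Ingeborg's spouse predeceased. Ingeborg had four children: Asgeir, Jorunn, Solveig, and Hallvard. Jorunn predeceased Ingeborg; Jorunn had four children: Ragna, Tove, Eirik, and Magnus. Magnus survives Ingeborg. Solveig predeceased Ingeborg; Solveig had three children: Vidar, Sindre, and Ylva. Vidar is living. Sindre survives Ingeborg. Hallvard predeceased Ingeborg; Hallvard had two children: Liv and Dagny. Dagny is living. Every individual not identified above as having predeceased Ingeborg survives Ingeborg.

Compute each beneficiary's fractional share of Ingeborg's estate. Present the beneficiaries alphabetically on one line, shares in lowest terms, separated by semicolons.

Asgeir 1/4; Dagny 1/8; Eirik 1/16; Liv 1/8; Magnus 1/16; Ragna 1/16; Sindre 1/12; Tove 1/16; Vidar 1/12; Ylva 1/12

There is no surviving spouse, so the entire estate passes to Ingeborg's descendants per stirpes.
The estate is divided into 4 equal shares of 1/4 among Asgeir, Jorunn, Solveig, Hallvard.
Asgeir is living and takes 1/4.
Jorunn predeceased; the 1/4 allotted to Jorunn's branch passes to Jorunn's issue by representation.
The 1/4 is divided into 4 equal shares of 1/16 among Ragna, Tove, Eirik, Magnus.
Ragna is living and takes 1/16.
Tove is living and takes 1/16.
Eirik is living and takes 1/16.
Magnus is living and takes 1/16.
Solveig predeceased; the 1/4 allotted to Solveig's branch passes to Solveig's issue by representation.
The 1/4 is divided into 3 equal shares of 1/12 among Vidar, Sindre, Ylva.
Vidar is living and takes 1/12.
Sindre is living and takes 1/12.
Ylva is living and takes 1/12.
Hallvard predeceased; the 1/4 allotted to Hallvard's branch passes to Hallvard's issue by representation.
The 1/4 is divided into 2 equal shares of 1/8 among Liv, Dagny.
Liv is living and takes 1/8.
Dagny is living and takes 1/8.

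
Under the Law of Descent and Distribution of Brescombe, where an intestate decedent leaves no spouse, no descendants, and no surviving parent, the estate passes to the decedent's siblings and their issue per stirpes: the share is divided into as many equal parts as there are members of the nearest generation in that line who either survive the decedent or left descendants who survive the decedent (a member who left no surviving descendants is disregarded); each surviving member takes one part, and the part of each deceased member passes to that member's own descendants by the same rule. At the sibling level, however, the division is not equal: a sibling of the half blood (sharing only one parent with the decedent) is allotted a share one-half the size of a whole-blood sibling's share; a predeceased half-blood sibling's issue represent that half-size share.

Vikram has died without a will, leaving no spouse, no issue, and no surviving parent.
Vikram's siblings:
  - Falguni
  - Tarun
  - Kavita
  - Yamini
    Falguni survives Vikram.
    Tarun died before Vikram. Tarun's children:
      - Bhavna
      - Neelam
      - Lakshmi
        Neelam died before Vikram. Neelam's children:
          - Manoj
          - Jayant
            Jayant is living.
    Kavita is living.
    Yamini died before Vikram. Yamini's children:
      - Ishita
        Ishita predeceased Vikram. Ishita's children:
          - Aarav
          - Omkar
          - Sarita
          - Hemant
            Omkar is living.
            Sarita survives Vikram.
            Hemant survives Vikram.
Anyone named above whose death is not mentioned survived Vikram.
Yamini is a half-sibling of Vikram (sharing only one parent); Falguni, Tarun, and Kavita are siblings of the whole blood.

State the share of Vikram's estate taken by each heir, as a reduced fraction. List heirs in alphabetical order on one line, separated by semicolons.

No spouse, descendants, or parent survives, so the estate passes to Vikram's siblings per stirpes.
Half-blood siblings count for one-half the weight of whole-blood siblings at the initial division.
Dividing 1 in proportion to weights (total weight 7/2): Falguni (weight 1) → 2/7; Tarun (weight 1) → 2/7; Kavita (weight 1) → 2/7; Yamini (weight 1/2) → 1/7.
Falguni is living and takes 2/7.
Tarun predeceased; the 2/7 allotted to Tarun's branch passes to Tarun's issue by representation.
The 2/7 is divided into 3 equal shares of 2/21 among Bhavna, Neelam, Lakshmi.
Bhavna is living and takes 2/21.
Neelam predeceased; the 2/21 allotted to Neelam's branch passes to Neelam's issue by representation.
The 2/21 is divided into 2 equal shares of 1/21 among Manoj, Jayant.
Manoj is living and takes 1/21.
Jayant is living and takes 1/21.
Lakshmi is living and takes 2/21.
Kavita is living and takes 2/7.
Yamini predeceased; the 1/7 allotted to Yamini's branch passes to Yamini's issue by representation.
Ishita's line is the sole branch at this level, so the full 1/7 passes to Ishita's issue by representation.
The 1/7 is divided into 4 equal shares of 1/28 among Aarav, Omkar, Sarita, Hemant.
Aarav is living and takes 1/28.
Omkar is living and takes 1/28.
Sarita is living and takes 1/28.
Hemant is living and takes 1/28.

Aarav 1/28; Bhavna 2/21; Falguni 2/7; Hemant 1/28; Jayant 1/21; Kavita 2/7; Lakshmi 2/21; Manoj 1/21; Omkar 1/28; Sarita 1/28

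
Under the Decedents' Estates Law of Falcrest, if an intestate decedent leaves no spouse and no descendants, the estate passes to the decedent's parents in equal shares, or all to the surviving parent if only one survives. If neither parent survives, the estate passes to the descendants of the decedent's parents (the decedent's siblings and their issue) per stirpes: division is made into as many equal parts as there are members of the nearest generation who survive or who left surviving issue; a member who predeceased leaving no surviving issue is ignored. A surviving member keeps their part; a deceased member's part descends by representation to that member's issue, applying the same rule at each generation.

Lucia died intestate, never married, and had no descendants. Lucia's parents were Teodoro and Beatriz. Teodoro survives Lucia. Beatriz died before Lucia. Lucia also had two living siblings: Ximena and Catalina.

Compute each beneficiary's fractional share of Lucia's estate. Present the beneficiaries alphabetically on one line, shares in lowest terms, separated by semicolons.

Only one parent, Teodoro, survives, so Teodoro takes the entire estate. The siblings take nothing because a surviving parent has priority.

Teodoro 1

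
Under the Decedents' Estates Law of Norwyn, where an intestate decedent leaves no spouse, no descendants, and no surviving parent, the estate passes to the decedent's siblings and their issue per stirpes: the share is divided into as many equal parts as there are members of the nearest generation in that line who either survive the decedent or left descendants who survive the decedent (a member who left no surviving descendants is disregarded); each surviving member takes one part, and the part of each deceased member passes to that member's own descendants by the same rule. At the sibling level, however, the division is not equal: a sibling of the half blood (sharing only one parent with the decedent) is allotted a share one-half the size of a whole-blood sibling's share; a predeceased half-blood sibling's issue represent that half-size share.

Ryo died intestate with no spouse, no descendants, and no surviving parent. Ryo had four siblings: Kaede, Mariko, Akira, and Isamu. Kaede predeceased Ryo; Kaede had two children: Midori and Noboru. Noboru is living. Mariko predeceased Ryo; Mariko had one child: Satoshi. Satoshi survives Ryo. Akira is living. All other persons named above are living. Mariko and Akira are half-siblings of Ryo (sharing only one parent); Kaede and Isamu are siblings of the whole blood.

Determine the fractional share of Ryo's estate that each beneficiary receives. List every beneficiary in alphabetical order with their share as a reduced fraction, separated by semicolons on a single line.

No spouse, descendants, or parent survives, so the estate passes to Ryo's siblings per stirpes.
Half-blood siblings count for one-half the weight of whole-blood siblings at the initial division.
Dividing 1 in proportion to weights (total weight 3): Kaede (weight 1) → 1/3; Mariko (weight 1/2) → 1/6; Akira (weight 1/2) → 1/6; Isamu (weight 1) → 1/3.
Kaede predeceased; the 1/3 allotted to Kaede's branch passes to Kaede's issue by representation.
The 1/3 is divided into 2 equal shares of 1/6 among Midori, Noboru.
Midori is living and takes 1/6.
Noboru is living and takes 1/6.
Mariko predeceased; the 1/6 allotted to Mariko's branch passes to Mariko's issue by representation.
Satoshi is the sole taker at this level and receives the full 1/6.
Akira is living and takes 1/6.
Isamu is living and takes 1/3.

Akira 1/6; Isamu 1/3; Midori 1/6; Noboru 1/6; Satoshi 1/6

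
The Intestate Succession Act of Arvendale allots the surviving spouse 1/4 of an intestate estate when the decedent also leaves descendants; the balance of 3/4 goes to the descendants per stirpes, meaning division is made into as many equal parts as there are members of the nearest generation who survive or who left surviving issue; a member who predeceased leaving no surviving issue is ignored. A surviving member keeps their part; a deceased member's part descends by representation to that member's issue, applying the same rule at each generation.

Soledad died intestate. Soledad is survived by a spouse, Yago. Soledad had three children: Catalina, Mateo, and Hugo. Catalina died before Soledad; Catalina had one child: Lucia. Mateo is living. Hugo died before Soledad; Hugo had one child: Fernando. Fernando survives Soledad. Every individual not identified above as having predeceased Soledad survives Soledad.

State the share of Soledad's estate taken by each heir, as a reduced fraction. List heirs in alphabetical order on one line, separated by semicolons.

Yago, as surviving spouse, takes 1/4.
The remaining 3/4 passes to Soledad's descendants per stirpes.
The 3/4 is divided into 3 equal shares of 1/4 among Catalina, Mateo, Hugo.
Catalina predeceased; the 1/4 allotted to Catalina's branch passes to Catalina's issue by representation.
Lucia is the sole taker at this level and receives the full 1/4.
Mateo is living and takes 1/4.
Hugo predeceased; the 1/4 allotted to Hugo's branch passes to Hugo's issue by representation.
Fernando is the sole taker at this level and receives the full 1/4.

Fernando 1/4; Lucia 1/4; Mateo 1/4; Yago 1/4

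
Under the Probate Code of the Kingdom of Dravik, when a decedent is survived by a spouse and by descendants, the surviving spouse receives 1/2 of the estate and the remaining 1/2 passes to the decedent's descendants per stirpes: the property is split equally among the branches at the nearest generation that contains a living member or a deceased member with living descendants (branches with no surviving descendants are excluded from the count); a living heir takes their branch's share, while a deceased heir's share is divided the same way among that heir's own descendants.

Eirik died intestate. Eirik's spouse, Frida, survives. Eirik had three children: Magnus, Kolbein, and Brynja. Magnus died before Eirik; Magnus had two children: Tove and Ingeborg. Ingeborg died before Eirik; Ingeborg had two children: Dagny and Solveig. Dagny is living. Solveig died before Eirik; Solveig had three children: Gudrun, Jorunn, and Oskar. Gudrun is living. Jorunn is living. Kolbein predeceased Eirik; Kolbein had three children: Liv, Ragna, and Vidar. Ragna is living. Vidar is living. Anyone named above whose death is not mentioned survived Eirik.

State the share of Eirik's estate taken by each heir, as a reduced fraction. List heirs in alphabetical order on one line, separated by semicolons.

Brynja 1/6; Dagny 1/24; Frida 1/2; Gudrun 1/72; Jorunn 1/72; Liv 1/18; Oskar 1/72; Ragna 1/18; Tove 1/12; Vidar 1/18

Frida, as surviving spouse, takes 1/2.
The remaining 1/2 passes to Eirik's descendants per stirpes.
The 1/2 is divided into 3 equal shares of 1/6 among Magnus, Kolbein, Brynja.
Magnus predeceased; the 1/6 allotted to Magnus's branch passes to Magnus's issue by representation.
The 1/6 is divided into 2 equal shares of 1/12 among Tove, Ingeborg.
Tove is living and takes 1/12.
Ingeborg predeceased; the 1/12 allotted to Ingeborg's branch passes to Ingeborg's issue by representation.
The 1/12 is divided into 2 equal shares of 1/24 among Dagny, Solveig.
Dagny is living and takes 1/24.
Solveig predeceased; the 1/24 allotted to Solveig's branch passes to Solveig's issue by representation.
The 1/24 is divided into 3 equal shares of 1/72 among Gudrun, Jorunn, Oskar.
Gudrun is living and takes 1/72.
Jorunn is living and takes 1/72.
Oskar is living and takes 1/72.
Kolbein predeceased; the 1/6 allotted to Kolbein's branch passes to Kolbein's issue by representation.
The 1/6 is divided into 3 equal shares of 1/18 among Liv, Ragna, Vidar.
Liv is living and takes 1/18.
Ragna is living and takes 1/18.
Vidar is living and takes 1/18.
Brynja is living and takes 1/6.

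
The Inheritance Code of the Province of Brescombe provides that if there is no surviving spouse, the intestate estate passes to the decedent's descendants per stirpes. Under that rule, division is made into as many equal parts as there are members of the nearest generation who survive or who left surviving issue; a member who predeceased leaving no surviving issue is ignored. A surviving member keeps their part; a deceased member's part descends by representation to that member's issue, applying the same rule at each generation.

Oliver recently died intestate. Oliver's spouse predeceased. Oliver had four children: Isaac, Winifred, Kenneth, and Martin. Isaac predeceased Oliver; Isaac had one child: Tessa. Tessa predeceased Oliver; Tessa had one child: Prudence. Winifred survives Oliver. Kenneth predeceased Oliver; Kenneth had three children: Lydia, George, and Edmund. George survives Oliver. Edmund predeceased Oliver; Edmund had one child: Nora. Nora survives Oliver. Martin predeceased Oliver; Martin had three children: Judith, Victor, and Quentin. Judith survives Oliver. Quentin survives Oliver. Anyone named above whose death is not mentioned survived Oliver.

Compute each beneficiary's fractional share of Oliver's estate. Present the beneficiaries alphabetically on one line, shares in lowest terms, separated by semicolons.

George 1/12; Judith 1/12; Lydia 1/12; Nora 1/12; Prudence 1/4; Quentin 1/12; Victor 1/12; Winifred 1/4

There is no surviving spouse, so the entire estate passes to Oliver's descendants per stirpes.
The estate is divided into 4 equal shares of 1/4 among Isaac, Winifred, Kenneth, Martin.
Isaac predeceased; the 1/4 allotted to Isaac's branch passes to Isaac's issue by representation.
Tessa's line is the sole branch at this level, so the full 1/4 passes to Tessa's issue by representation.
Prudence is the sole taker at this level and receives the full 1/4.
Winifred is living and takes 1/4.
Kenneth predeceased; the 1/4 allotted to Kenneth's branch passes to Kenneth's issue by representation.
The 1/4 is divided into 3 equal shares of 1/12 among Lydia, George, Edmund.
Lydia is living and takes 1/12.
George is living and takes 1/12.
Edmund predeceased; the 1/12 allotted to Edmund's branch passes to Edmund's issue by representation.
Nora is the sole taker at this level and receives the full 1/12.
Martin predeceased; the 1/4 allotted to Martin's branch passes to Martin's issue by representation.
The 1/4 is divided into 3 equal shares of 1/12 among Judith, Victor, Quentin.
Judith is living and takes 1/12.
Victor is living and takes 1/12.
Quentin is living and takes 1/12.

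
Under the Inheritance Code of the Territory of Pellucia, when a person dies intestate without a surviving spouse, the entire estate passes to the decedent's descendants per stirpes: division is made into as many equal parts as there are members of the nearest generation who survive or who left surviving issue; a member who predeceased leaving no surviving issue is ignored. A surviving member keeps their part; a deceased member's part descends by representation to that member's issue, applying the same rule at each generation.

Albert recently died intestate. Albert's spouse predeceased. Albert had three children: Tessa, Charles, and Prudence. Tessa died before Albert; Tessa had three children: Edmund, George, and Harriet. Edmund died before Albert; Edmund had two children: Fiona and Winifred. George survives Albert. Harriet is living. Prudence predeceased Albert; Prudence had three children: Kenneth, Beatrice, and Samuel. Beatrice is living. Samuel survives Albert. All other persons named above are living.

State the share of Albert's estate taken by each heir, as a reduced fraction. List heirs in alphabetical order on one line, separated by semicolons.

Beatrice 1/9; Charles 1/3; Fiona 1/18; George 1/9; Harriet 1/9; Kenneth 1/9; Samuel 1/9; Winifred 1/18

There is no surviving spouse, so the entire estate passes to Albert's descendants per stirpes.
The estate is divided into 3 equal shares of 1/3 among Tessa, Charles, Prudence.
Tessa predeceased; the 1/3 allotted to Tessa's branch passes to Tessa's issue by representation.
The 1/3 is divided into 3 equal shares of 1/9 among Edmund, George, Harriet.
Edmund predeceased; the 1/9 allotted to Edmund's branch passes to Edmund's issue by representation.
The 1/9 is divided into 2 equal shares of 1/18 among Fiona, Winifred.
Fiona is living and takes 1/18.
Winifred is living and takes 1/18.
George is living and takes 1/9.
Harriet is living and takes 1/9.
Charles is living and takes 1/3.
Prudence predeceased; the 1/3 allotted to Prudence's branch passes to Prudence's issue by representation.
The 1/3 is divided into 3 equal shares of 1/9 among Kenneth, Beatrice, Samuel.
Kenneth is living and takes 1/9.
Beatrice is living and takes 1/9.
Samuel is living and takes 1/9.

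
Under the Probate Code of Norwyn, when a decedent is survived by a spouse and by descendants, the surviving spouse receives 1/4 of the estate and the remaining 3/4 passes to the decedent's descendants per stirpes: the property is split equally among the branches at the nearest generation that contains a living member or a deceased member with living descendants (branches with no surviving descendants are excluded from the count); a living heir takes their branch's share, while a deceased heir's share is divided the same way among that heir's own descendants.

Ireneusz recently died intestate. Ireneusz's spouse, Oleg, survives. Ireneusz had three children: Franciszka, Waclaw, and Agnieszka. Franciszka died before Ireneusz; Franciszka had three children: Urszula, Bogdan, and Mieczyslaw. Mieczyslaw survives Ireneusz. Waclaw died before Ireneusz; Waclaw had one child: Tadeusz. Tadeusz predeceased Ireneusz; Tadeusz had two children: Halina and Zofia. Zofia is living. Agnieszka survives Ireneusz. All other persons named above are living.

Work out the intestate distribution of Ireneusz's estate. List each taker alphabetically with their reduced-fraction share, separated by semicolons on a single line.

Oleg, as surviving spouse, takes 1/4.
The remaining 3/4 passes to Ireneusz's descendants per stirpes.
The 3/4 is divided into 3 equal shares of 1/4 among Franciszka, Waclaw, Agnieszka.
Franciszka predeceased; the 1/4 allotted to Franciszka's branch passes to Franciszka's issue by representation.
The 1/4 is divided into 3 equal shares of 1/12 among Urszula, Bogdan, Mieczyslaw.
Urszula is living and takes 1/12.
Bogdan is living and takes 1/12.
Mieczyslaw is living and takes 1/12.
Waclaw predeceased; the 1/4 allotted to Waclaw's branch passes to Waclaw's issue by representation.
Tadeusz's line is the sole branch at this level, so the full 1/4 passes to Tadeusz's issue by representation.
The 1/4 is divided into 2 equal shares of 1/8 among Halina, Zofia.
Halina is living and takes 1/8.
Zofia is living and takes 1/8.
Agnieszka is living and takes 1/4.

Agnieszka 1/4; Bogdan 1/12; Halina 1/8; Mieczyslaw 1/12; Oleg 1/4; Urszula 1/12; Zofia 1/8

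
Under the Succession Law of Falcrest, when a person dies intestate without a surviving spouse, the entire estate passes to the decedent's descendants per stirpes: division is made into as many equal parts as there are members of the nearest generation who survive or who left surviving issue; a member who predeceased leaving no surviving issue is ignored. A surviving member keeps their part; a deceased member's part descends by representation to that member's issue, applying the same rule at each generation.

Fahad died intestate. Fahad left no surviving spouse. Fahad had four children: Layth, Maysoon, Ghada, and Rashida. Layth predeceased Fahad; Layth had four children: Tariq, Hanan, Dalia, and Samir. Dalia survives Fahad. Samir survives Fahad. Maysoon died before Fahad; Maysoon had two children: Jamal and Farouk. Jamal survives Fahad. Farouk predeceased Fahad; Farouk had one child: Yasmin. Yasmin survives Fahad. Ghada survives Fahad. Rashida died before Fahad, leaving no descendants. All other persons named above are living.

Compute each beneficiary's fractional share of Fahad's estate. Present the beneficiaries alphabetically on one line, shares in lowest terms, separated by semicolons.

Dalia 1/12; Ghada 1/3; Hanan 1/12; Jamal 1/6; Samir 1/12; Tariq 1/12; Yasmin 1/6

There is no surviving spouse, so the entire estate passes to Fahad's descendants per stirpes.
Rashida left no surviving issue, so that branch lapses and is disregarded.
The estate is divided into 3 equal shares of 1/3 among Layth, Maysoon, Ghada.
Layth predeceased; the 1/3 allotted to Layth's branch passes to Layth's issue by representation.
The 1/3 is divided into 4 equal shares of 1/12 among Tariq, Hanan, Dalia, Samir.
Tariq is living and takes 1/12.
Hanan is living and takes 1/12.
Dalia is living and takes 1/12.
Samir is living and takes 1/12.
Maysoon predeceased; the 1/3 allotted to Maysoon's branch passes to Maysoon's issue by representation.
The 1/3 is divided into 2 equal shares of 1/6 among Jamal, Farouk.
Jamal is living and takes 1/6.
Farouk predeceased; the 1/6 allotted to Farouk's branch passes to Farouk's issue by representation.
Yasmin is the sole taker at this level and receives the full 1/6.
Ghada is living and takes 1/3.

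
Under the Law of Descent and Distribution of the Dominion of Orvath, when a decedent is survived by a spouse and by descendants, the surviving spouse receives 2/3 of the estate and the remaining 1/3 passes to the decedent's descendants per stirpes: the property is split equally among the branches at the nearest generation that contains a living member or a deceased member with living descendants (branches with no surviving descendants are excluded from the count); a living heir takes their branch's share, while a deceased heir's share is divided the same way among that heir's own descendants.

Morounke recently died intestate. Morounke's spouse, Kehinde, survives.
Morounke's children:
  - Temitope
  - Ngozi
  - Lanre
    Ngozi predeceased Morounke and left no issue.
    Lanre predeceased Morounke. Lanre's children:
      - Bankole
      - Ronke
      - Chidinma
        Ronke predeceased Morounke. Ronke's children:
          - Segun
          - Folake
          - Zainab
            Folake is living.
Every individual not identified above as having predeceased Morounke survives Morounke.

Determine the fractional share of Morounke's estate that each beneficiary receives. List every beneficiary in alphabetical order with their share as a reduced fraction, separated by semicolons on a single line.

Bankole 1/18; Chidinma 1/18; Folake 1/54; Kehinde 2/3; Segun 1/54; Temitope 1/6; Zainab 1/54

Kehinde, as surviving spouse, takes 2/3.
The remaining 1/3 passes to Morounke's descendants per stirpes.
Ngozi left no surviving issue, so that branch lapses and is disregarded.
The 1/3 is divided into 2 equal shares of 1/6 among Temitope, Lanre.
Temitope is living and takes 1/6.
Lanre predeceased; the 1/6 allotted to Lanre's branch passes to Lanre's issue by representation.
The 1/6 is divided into 3 equal shares of 1/18 among Bankole, Ronke, Chidinma.
Bankole is living and takes 1/18.
Ronke predeceased; the 1/18 allotted to Ronke's branch passes to Ronke's issue by representation.
The 1/18 is divided into 3 equal shares of 1/54 among Segun, Folake, Zainab.
Segun is living and takes 1/54.
Folake is living and takes 1/54.
Zainab is living and takes 1/54.
Chidinma is living and takes 1/18.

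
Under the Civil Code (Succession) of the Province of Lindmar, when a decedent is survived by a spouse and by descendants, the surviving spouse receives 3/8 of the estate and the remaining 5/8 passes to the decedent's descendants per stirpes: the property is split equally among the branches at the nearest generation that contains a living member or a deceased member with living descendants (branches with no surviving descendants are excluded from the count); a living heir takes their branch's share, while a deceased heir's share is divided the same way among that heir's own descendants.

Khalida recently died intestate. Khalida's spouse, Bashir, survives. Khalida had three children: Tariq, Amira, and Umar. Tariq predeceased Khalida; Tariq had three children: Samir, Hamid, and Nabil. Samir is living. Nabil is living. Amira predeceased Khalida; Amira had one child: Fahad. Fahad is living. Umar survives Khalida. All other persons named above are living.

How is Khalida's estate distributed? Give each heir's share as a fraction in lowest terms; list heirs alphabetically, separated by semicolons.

Bashir, as surviving spouse, takes 3/8.
The remaining 5/8 passes to Khalida's descendants per stirpes.
The 5/8 is divided into 3 equal shares of 5/24 among Tariq, Amira, Umar.
Tariq predeceased; the 5/24 allotted to Tariq's branch passes to Tariq's issue by representation.
The 5/24 is divided into 3 equal shares of 5/72 among Samir, Hamid, Nabil.
Samir is living and takes 5/72.
Hamid is living and takes 5/72.
Nabil is living and takes 5/72.
Amira predeceased; the 5/24 allotted to Amira's branch passes to Amira's issue by representation.
Fahad is the sole taker at this level and receives the full 5/24.
Umar is living and takes 5/24.

Bashir 3/8; Fahad 5/24; Hamid 5/72; Nabil 5/72; Samir 5/72; Umar 5/24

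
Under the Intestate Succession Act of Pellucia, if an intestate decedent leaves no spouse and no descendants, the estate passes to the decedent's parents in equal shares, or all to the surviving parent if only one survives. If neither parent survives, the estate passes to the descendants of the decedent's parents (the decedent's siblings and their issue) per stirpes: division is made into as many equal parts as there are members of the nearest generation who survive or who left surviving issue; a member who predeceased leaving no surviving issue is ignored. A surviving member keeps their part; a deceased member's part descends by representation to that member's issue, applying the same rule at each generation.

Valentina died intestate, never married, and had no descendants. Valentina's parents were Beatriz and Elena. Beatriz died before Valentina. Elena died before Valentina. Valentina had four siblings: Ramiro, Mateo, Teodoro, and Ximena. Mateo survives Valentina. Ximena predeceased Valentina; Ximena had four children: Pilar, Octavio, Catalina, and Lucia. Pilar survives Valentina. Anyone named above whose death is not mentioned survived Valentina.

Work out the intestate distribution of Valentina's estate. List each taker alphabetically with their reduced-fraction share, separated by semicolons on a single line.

Catalina 1/16; Lucia 1/16; Mateo 1/4; Octavio 1/16; Pilar 1/16; Ramiro 1/4; Teodoro 1/4

Neither parent survives and there are no descendants, so the estate passes to Valentina's siblings and their issue per stirpes.
The estate is divided into 4 equal shares of 1/4 among Ramiro, Mateo, Teodoro, Ximena.
Ramiro is living and takes 1/4.
Mateo is living and takes 1/4.
Teodoro is living and takes 1/4.
Ximena predeceased; the 1/4 allotted to Ximena's branch passes to Ximena's issue by representation.
The 1/4 is divided into 4 equal shares of 1/16 among Pilar, Octavio, Catalina, Lucia.
Pilar is living and takes 1/16.
Octavio is living and takes 1/16.
Catalina is living and takes 1/16.
Lucia is living and takes 1/16.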